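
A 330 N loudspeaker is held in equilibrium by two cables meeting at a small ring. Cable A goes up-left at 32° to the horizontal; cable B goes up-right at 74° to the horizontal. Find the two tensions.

ΣF_x = 0: −T_A·cos32° + T_B·cos74° = 0 → T_B = 3.07668·T_A.
ΣF_y = 0: T_A·sin32° + T_B·sin74° = 330.
Substitute: T_A·(0.529919 + 3.07668·0.961262) = 330 → T_A = 94.626 ≈ 94.63 N.
Then T_B = 3.07668 × 94.626 = 291.1 N.

T_A = 94.63 N, T_B = 291.1 N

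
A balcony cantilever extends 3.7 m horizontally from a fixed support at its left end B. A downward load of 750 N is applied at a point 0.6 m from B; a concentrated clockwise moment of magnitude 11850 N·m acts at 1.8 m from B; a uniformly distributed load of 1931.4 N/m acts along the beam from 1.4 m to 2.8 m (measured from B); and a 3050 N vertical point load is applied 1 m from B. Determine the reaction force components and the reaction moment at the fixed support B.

Resultant of the distributed load: 1931.4 × 1.4 = 2703.96 N at 2.1 m from B.
ΣF_x = 0: B_x = 0.
ΣF_y = 0: B_y − 750 − 1931.4·1.4 − 3050 = 0 → B_y = 6504 N.
ΣM about B: M_B − 750·0.6 − 11850 − (1931.4·1.4)·2.1 − 3050·1 = 0 → M_B = 21030 N·m.

B_x = 0, B_y = 6504 N, M_B = 21030 N·m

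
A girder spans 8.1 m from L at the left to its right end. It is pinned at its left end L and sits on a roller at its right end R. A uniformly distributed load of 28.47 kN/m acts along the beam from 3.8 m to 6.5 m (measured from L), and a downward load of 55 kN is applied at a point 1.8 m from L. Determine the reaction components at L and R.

L_x = 0, L_y = 70.77 kN, R_y = 61.10 kN

Resultant of the distributed load: 28.47 × 2.7 = 76.869 kN at 5.15 m from L.
ΣM about L: R_y·8.1 − (28.47·2.7)·5.15 − 55·1.8 = 0 → R_y = 494.87535/8.1 = 61.0957 ≈ 61.10 kN.
ΣF_y = 0: L_y + 61.0957 − 28.47·2.7 − 55 = 0 → L_y = 70.77 kN.
ΣF_x = 0: no horizontal applied forces, so L_x = 0.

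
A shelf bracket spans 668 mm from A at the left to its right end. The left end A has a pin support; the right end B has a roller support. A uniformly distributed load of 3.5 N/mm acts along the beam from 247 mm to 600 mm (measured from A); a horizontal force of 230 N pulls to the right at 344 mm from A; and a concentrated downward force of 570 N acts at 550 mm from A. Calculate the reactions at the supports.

A_x = -230.0 N, A_y = 552.9 N, B_y = 1253 N

Resultant of the distributed load: 3.5 × 353 = 1235.5 N at 423.5 mm from A.
Taking moments about A: B_y·668 − (3.5·353)·423.5 − 570·550 = 0 → B_y = 836734.25/668 = 1252.6 ≈ 1253 N.
ΣF_y = 0: A_y + 1252.6 − 3.5·353 − 570 = 0 → A_y = 552.9 N.
ΣF_x = 0: A_x + 230 = 0 → A_x = -230.0 N.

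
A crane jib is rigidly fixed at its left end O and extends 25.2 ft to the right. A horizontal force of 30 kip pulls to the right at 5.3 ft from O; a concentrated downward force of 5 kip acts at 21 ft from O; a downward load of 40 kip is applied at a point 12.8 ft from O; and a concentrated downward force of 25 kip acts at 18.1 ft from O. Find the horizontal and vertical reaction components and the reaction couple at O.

ΣF_x = 0: O_x + 30 = 0 → O_x = -30.00 kip.
ΣF_y = 0: O_y − 5 − 40 − 25 = 0 → O_y = 70.00 kip.
ΣM about O: M_O − 5·21 − 40·12.8 − 25·18.1 = 0 → M_O = 1070 kip·ft.

O_x = -30.00 kip, O_y = 70.00 kip, M_O = 1070 kip·ft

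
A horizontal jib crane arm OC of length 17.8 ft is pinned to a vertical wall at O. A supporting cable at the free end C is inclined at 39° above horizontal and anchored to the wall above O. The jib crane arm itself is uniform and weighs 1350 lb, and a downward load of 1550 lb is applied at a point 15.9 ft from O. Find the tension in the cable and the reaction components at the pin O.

T = 3273 lb, O_x = 2543 lb, O_y = 840.4 lb

ΣM about O: T·sin39°·17.8 − 1350·8.9 − 1550·15.9 = 0 → T = 36660/(17.8·0.62932) = 3272.66 ≈ 3273 lb.
ΣF_x = 0: O_x − T·cos39° = 0 → O_x = 3272.66 × 0.777146 = 2543 lb.
ΣF_y = 0: O_y + T·sin39° − 1350 − 1550 = 0 → O_y = 2900 − 3272.66 × 0.62932 = 840.4 lb.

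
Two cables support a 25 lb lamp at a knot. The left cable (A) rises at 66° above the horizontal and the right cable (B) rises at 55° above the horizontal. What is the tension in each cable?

ΣF_x = 0: −T_A·cos66° + T_B·cos55° = 0 → T_B = 0.709124·T_A.
ΣF_y = 0: T_A·sin66° + T_B·sin55° = 25.
Substitute: T_A·(0.913545 + 0.709124·0.819152) = 25 → T_A = 16.7288 ≈ 16.73 lb.
Then T_B = 0.709124 × 16.7288 = 11.86 lb.

T_A = 16.73 lb, T_B = 11.86 lb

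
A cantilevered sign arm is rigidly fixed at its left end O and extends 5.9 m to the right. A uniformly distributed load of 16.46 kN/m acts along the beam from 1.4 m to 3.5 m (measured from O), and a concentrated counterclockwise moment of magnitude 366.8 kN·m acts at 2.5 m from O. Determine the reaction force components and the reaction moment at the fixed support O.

O_x = 0, O_y = 34.57 kN, M_O = -282.1 kN·m

Resultant of the distributed load: 16.46 × 2.1 = 34.566 kN at 2.45 m from O.
ΣF_x = 0: O_x = 0.
ΣF_y = 0: O_y − 16.46·2.1 = 0 → O_y = 34.57 kN.
ΣM about O: M_O − (16.46·2.1)·2.45 + 366.8 = 0 → M_O = -282.1 kN·m.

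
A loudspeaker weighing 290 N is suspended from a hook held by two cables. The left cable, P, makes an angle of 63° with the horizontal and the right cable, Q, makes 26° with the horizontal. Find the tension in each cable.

T_P = 260.7 N, T_Q = 131.7 N

ΣF_x = 0: −T_P·cos63° + T_Q·cos26° = 0 → T_Q = 0.505111·T_P.
ΣF_y = 0: T_P·sin63° + T_Q·sin26° = 290.
Substitute: T_P·(0.891007 + 0.505111·0.438371) = 290 → T_P = 260.69 ≈ 260.7 N.
Then T_Q = 0.505111 × 260.69 = 131.7 N.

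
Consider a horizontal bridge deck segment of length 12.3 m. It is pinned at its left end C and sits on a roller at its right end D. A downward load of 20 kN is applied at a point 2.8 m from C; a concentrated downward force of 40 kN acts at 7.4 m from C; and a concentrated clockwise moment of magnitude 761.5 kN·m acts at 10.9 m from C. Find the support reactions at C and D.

ΣM about C: D_y·12.3 − 20·2.8 − 40·7.4 − 761.5 = 0 → D_y = 1113.5/12.3 = 90.5285 ≈ 90.53 kN.
ΣF_y = 0: C_y + 90.5285 − 20 − 40 = 0 → C_y = -30.53 kN.
ΣF_x = 0: no horizontal applied forces, so C_x = 0.

C_x = 0, C_y = -30.53 kN, D_y = 90.53 kN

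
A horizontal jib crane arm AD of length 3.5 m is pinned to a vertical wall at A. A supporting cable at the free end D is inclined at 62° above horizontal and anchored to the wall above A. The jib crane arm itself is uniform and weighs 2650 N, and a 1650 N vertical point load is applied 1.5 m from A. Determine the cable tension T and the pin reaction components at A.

T = 2302 N, A_x = 1081 N, A_y = 2268 N

ΣM about A: T·sin62°·3.5 − 2650·1.75 − 1650·1.5 = 0 → T = 7112.5/(3.5·0.882948) = 2301.54 ≈ 2302 N.
ΣF_x = 0: A_x − T·cos62° = 0 → A_x = 2301.54 × 0.469472 = 1081 N.
ΣF_y = 0: A_y + T·sin62° − 2650 − 1650 = 0 → A_y = 4300 − 2301.54 × 0.882948 = 2268 N.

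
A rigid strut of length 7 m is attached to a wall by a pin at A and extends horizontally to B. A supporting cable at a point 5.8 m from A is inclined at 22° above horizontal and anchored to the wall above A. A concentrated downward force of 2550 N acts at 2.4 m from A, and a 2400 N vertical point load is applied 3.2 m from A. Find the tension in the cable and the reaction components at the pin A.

ΣM about A: T·sin22°·5.8 − 2550·2.4 − 2400·3.2 = 0 → T = 13800/(5.8·0.374607) = 6351.48 ≈ 6351 N.
ΣF_x = 0: A_x − T·cos22° = 0 → A_x = 6351.48 × 0.927184 = 5889 N.
ΣF_y = 0: A_y + T·sin22° − 2550 − 2400 = 0 → A_y = 4950 − 6351.48 × 0.374607 = 2571 N.

T = 6351 N, A_x = 5889 N, A_y = 2571 N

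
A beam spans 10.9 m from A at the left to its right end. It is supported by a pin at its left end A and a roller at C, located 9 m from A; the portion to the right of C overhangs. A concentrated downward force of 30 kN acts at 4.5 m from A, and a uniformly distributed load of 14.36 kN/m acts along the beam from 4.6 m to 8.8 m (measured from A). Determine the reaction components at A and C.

Resultant of the distributed load: 14.36 × 4.2 = 60.312 kN at 6.7 m from A.
Moments about A: C_y·9 − 30·4.5 − (14.36·4.2)·6.7 = 0 → C_y = 539.0904/9 = 59.8989 ≈ 59.90 kN.
ΣF_y = 0: A_y + 59.8989 − 30 − 14.36·4.2 = 0 → A_y = 30.41 kN.
ΣF_x = 0: no horizontal applied forces, so A_x = 0.

A_x = 0, A_y = 30.41 kN, C_y = 59.90 kN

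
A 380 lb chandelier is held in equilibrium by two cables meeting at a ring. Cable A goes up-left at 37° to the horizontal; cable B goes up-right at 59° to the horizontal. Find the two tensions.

ΣF_x = 0: −T_A·cos37° + T_B·cos59° = 0 → T_B = 1.55063·T_A.
ΣF_y = 0: T_A·sin37° + T_B·sin59° = 380.
Substitute: T_A·(0.601815 + 1.55063·0.857167) = 380 → T_A = 196.793 ≈ 196.8 lb.
Then T_B = 1.55063 × 196.793 = 305.2 lb.

T_A = 196.8 lb, T_B = 305.2 lb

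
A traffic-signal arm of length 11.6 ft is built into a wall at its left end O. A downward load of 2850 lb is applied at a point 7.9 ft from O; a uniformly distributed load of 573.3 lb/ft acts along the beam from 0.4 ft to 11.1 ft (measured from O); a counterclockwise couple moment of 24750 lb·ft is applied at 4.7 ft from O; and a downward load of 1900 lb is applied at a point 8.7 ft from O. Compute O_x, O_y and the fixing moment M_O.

Resultant of the distributed load: 573.3 × 10.7 = 6134.31 lb at 5.75 ft from O.
ΣF_x = 0: O_x = 0.
ΣF_y = 0: O_y − 2850 − 573.3·10.7 − 1900 = 0 → O_y = 10880 lb.
ΣM about O: M_O − 2850·7.9 − (573.3·10.7)·5.75 + 24750 − 1900·8.7 = 0 → M_O = 49570 lb·ft.

O_x = 0, O_y = 10880 lb, M_O = 49570 lb·ft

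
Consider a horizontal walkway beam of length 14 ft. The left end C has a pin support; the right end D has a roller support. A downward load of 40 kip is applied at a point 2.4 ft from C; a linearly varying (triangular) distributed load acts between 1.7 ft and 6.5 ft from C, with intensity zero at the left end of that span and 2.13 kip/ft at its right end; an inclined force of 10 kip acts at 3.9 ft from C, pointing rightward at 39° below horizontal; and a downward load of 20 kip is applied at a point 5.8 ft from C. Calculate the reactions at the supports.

Resultant of the triangular load: ½ × 2.13 × 4.8 = 5.112 kip, acting at 4.9 ft from C (one-third of the span from the peak).
ΣM about C: D_y·14 − 40·2.4 − (½·2.13·4.8)·4.9 − 10·sin39°·3.9 − 20·5.8 = 0 → D_y = 261.592/14 = 18.6851 ≈ 18.69 kip.
ΣF_y = 0: C_y + 18.6851 − 40 − ½·2.13·4.8 − 10·sin39° − 20 = 0 → C_y = 52.72 kip.
ΣF_x = 0: C_x + 10·cos39° = 0 → C_x = -7.771 kip.

C_x = -7.771 kip, C_y = 52.72 kip, D_y = 18.69 kip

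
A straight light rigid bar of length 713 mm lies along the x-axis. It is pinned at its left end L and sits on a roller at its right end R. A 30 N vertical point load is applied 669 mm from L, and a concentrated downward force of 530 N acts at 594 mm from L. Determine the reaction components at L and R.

Moments about L: R_y·713 − 30·669 − 530·594 = 0 → R_y = 334890/713 = 469.691 ≈ 469.7 N.
ΣF_y = 0: L_y + 469.691 − 30 − 530 = 0 → L_y = 90.31 N.
ΣF_x = 0: no horizontal applied forces, so L_x = 0.

L_x = 0, L_y = 90.31 N, R_y = 469.7 N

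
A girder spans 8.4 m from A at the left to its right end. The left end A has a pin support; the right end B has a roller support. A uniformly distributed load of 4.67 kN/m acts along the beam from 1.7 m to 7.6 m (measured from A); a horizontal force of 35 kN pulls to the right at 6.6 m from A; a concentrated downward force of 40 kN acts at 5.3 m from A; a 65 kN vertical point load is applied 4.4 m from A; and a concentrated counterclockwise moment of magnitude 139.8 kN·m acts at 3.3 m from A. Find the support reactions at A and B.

A_x = -35.00 kN, A_y = 74.66 kN, B_y = 57.90 kN

Resultant of the distributed load: 4.67 × 5.9 = 27.553 kN at 4.65 m from A.
Taking moments about A: B_y·8.4 − (4.67·5.9)·4.65 − 40·5.3 − 65·4.4 + 139.8 = 0 → B_y = 486.32145/8.4 = 57.8954 ≈ 57.90 kN.
ΣF_y = 0: A_y + 57.8954 − 4.67·5.9 − 40 − 65 = 0 → A_y = 74.66 kN.
ΣF_x = 0: A_x + 35 = 0 → A_x = -35.00 kN.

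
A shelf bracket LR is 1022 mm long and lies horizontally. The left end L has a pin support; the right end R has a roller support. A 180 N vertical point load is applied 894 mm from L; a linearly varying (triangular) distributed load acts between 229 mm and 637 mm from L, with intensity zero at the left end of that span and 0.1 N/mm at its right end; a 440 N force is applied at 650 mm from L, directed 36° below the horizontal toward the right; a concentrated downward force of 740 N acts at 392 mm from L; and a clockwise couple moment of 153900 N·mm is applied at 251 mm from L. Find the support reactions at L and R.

L_x = -356.0 N, L_y = 432.7 N, R_y = 766.4 N

Resultant of the triangular load: ½ × 0.1 × 408 = 20.4 N, acting at 501 mm from L (one-third of the span from the peak).
ΣM about L: R_y·1022 − 180·894 − (½·0.1·408)·501 − 440·sin36°·650 − 740·392 − 153900 = 0 → R_y = 783227/1022 = 766.367 ≈ 766.4 N.
ΣF_y = 0: L_y + 766.367 − 180 − ½·0.1·408 − 440·sin36° − 740 = 0 → L_y = 432.7 N.
ΣF_x = 0: L_x + 440·cos36° = 0 → L_x = -356.0 N.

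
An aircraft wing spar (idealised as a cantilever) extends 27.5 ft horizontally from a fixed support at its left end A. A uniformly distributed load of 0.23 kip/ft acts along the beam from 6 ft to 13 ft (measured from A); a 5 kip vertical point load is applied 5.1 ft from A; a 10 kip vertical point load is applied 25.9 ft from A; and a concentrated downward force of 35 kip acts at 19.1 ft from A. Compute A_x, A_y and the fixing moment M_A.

Resultant of the distributed load: 0.23 × 7 = 1.61 kip at 9.5 ft from A.
ΣF_x = 0: A_x = 0.
ΣF_y = 0: A_y − 0.23·7 − 5 − 10 − 35 = 0 → A_y = 51.61 kip.
ΣM about A: M_A − (0.23·7)·9.5 − 5·5.1 − 10·25.9 − 35·19.1 = 0 → M_A = 968.3 kip·ft.

A_x = 0, A_y = 51.61 kip, M_A = 968.3 kip·ft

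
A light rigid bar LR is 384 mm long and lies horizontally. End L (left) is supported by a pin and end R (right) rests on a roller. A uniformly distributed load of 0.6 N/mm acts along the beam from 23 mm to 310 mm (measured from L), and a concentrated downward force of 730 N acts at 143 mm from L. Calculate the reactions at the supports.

Resultant of the distributed load: 0.6 × 287 = 172.2 N at 166.5 mm from L.
Taking moments about L: R_y·384 − (0.6·287)·166.5 − 730·143 = 0 → R_y = 133061.3/384 = 346.514 ≈ 346.5 N.
ΣF_y = 0: L_y + 346.514 − 0.6·287 − 730 = 0 → L_y = 555.7 N.
ΣF_x = 0: no horizontal applied forces, so L_x = 0.

L_x = 0, L_y = 555.7 N, R_y = 346.5 N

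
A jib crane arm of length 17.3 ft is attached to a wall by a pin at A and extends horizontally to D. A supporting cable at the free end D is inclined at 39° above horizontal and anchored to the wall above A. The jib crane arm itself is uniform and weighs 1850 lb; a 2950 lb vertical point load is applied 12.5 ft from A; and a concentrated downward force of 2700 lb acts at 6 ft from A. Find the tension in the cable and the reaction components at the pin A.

ΣM about A: T·sin39°·17.3 − 1850·8.65 − 2950·12.5 − 2700·6 = 0 → T = 69077.5/(17.3·0.62932) = 6344.82 ≈ 6345 lb.
ΣF_x = 0: A_x − T·cos39° = 0 → A_x = 6344.82 × 0.777146 = 4931 lb.
ΣF_y = 0: A_y + T·sin39° − 1850 − 2950 − 2700 = 0 → A_y = 7500 − 6344.82 × 0.62932 = 3507 lb.

T = 6345 lb, A_x = 4931 lb, A_y = 3507 lb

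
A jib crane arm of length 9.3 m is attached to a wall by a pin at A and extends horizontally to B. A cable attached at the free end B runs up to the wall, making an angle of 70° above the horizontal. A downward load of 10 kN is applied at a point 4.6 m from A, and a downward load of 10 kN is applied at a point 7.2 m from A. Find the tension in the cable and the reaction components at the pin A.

ΣM about A: T·sin70°·9.3 − 10·4.6 − 10·7.2 = 0 → T = 118/(9.3·0.939693) = 13.5025 ≈ 13.50 kN.
ΣF_x = 0: A_x − T·cos70° = 0 → A_x = 13.5025 × 0.34202 = 4.618 kN.
ΣF_y = 0: A_y + T·sin70° − 10 − 10 = 0 → A_y = 20 − 13.5025 × 0.939693 = 7.312 kN.

T = 13.50 kN, A_x = 4.618 kN, A_y = 7.312 kN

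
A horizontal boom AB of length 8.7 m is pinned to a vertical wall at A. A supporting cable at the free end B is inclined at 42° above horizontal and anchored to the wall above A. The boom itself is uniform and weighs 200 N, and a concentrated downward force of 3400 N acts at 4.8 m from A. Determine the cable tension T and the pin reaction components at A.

ΣM about A: T·sin42°·8.7 − 200·4.35 − 3400·4.8 = 0 → T = 17190/(8.7·0.669131) = 2952.88 ≈ 2953 N.
ΣF_x = 0: A_x − T·cos42° = 0 → A_x = 2952.88 × 0.743145 = 2194 N.
ΣF_y = 0: A_y + T·sin42° − 200 − 3400 = 0 → A_y = 3600 − 2952.88 × 0.669131 = 1624 N.

T = 2953 N, A_x = 2194 N, A_y = 1624 N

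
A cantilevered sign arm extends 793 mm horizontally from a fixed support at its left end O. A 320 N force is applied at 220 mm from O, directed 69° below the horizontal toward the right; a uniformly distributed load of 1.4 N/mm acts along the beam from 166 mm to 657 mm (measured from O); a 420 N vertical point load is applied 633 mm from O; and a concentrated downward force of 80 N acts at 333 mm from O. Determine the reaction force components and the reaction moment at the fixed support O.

O_x = -114.7 N, O_y = 1486 N, M_O = 641100 N·mm

Resultant of the distributed load: 1.4 × 491 = 687.4 N at 411.5 mm from O.
ΣF_x = 0: O_x + 320·cos69° = 0 → O_x = -114.7 N.
ΣF_y = 0: O_y − 320·sin69° − 1.4·491 − 420 − 80 = 0 → O_y = 1486 N.
ΣM about O: M_O − 320·sin69°·220 − (1.4·491)·411.5 − 420·633 − 80·333 = 0 → M_O = 641100 N·mm.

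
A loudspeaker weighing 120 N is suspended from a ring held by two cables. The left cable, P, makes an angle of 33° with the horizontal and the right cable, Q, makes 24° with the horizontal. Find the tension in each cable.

ΣF_x = 0: −T_P·cos33° + T_Q·cos24° = 0 → T_Q = 0.918039·T_P.
ΣF_y = 0: T_P·sin33° + T_Q·sin24° = 120.
Substitute: T_P·(0.544639 + 0.918039·0.406737) = 120 → T_P = 130.713 ≈ 130.7 N.
Then T_Q = 0.918039 × 130.713 = 120.0 N.

T_P = 130.7 N, T_Q = 120.0 N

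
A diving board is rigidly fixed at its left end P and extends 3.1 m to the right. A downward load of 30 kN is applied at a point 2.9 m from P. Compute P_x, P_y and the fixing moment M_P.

ΣF_x = 0: P_x = 0.
ΣF_y = 0: P_y − 30 = 0 → P_y = 30.00 kN.
ΣM about P: M_P − 30·2.9 = 0 → M_P = 87.00 kN·m.

P_x = 0, P_y = 30.00 kN, M_P = 87.00 kN·m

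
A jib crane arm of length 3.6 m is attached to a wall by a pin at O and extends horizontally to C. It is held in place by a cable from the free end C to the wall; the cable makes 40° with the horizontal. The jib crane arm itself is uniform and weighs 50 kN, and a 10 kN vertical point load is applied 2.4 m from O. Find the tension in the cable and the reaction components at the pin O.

ΣM about O: T·sin40°·3.6 − 50·1.8 − 10·2.4 = 0 → T = 114/(3.6·0.642788) = 49.2646 ≈ 49.26 kN.
ΣF_x = 0: O_x − T·cos40° = 0 → O_x = 49.2646 × 0.766044 = 37.74 kN.
ΣF_y = 0: O_y + T·sin40° − 50 − 10 = 0 → O_y = 60 − 49.2646 × 0.642788 = 28.33 kN.

T = 49.26 kN, O_x = 37.74 kN, O_y = 28.33 kN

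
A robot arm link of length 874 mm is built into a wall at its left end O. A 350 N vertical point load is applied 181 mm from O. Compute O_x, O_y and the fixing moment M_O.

O_x = 0, O_y = 350.0 N, M_O = 63350 N·mm

ΣF_x = 0: O_x = 0.
ΣF_y = 0: O_y − 350 = 0 → O_y = 350.0 N.
ΣM about O: M_O − 350·181 = 0 → M_O = 63350 N·mm.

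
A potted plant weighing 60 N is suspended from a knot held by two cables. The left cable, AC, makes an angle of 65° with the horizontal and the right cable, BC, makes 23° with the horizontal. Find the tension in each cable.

ΣF_x = 0: −T_AC·cos65° + T_BC·cos23° = 0 → T_BC = 0.459116·T_AC.
ΣF_y = 0: T_AC·sin65° + T_BC·sin23° = 60.
Substitute: T_AC·(0.906308 + 0.459116·0.390731) = 60 → T_AC = 55.2639 ≈ 55.26 N.
Then T_BC = 0.459116 × 55.2639 = 25.37 N.

T_AC = 55.26 N, T_BC = 25.37 N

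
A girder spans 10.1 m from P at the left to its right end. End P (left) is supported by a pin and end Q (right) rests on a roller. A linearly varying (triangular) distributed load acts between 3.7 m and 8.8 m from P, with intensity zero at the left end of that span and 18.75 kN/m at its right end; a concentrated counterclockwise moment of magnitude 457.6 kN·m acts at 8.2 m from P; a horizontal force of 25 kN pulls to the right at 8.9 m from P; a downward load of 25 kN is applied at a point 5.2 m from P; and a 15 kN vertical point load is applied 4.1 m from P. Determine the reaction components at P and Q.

Resultant of the triangular load: ½ × 18.75 × 5.1 = 47.8125 kN, acting at 7.1 m from P (one-third of the span from the peak).
Moments about P: Q_y·10.1 − (½·18.75·5.1)·7.1 + 457.6 − 25·5.2 − 15·4.1 = 0 → Q_y = 73.36875/10.1 = 7.26423 ≈ 7.264 kN.
ΣF_y = 0: P_y + 7.26423 − ½·18.75·5.1 − 25 − 15 = 0 → P_y = 80.55 kN.
ΣF_x = 0: P_x + 25 = 0 → P_x = -25.00 kN.

P_x = -25.00 kN, P_y = 80.55 kN, Q_y = 7.264 kN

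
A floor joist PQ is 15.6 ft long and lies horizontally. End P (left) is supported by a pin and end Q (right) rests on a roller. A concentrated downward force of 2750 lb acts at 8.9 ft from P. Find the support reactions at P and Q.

P_x = 0, P_y = 1181 lb, Q_y = 1569 lb

Moments about P: Q_y·15.6 − 2750·8.9 = 0 → Q_y = 24475/15.6 = 1568.91 ≈ 1569 lb.
ΣF_y = 0: P_y + 1568.91 − 2750 = 0 → P_y = 1181 lb.
ΣF_x = 0: no horizontal applied forces, so P_x = 0.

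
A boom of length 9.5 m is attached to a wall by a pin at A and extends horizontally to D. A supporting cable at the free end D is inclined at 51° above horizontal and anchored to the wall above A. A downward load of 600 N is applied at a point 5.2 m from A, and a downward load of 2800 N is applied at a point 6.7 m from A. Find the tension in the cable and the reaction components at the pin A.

T = 2964 N, A_x = 1865 N, A_y = 1097 N

ΣM about A: T·sin51°·9.5 − 600·5.2 − 2800·6.7 = 0 → T = 21880/(9.5·0.777146) = 2963.61 ≈ 2964 N.
ΣF_x = 0: A_x − T·cos51° = 0 → A_x = 2963.61 × 0.62932 = 1865 N.
ΣF_y = 0: A_y + T·sin51° − 600 − 2800 = 0 → A_y = 3400 − 2963.61 × 0.777146 = 1097 N.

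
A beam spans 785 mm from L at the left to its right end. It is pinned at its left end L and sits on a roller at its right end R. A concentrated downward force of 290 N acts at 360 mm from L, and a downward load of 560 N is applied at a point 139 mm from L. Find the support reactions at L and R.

L_x = 0, L_y = 617.8 N, R_y = 232.2 N

Moments about L: R_y·785 − 290·360 − 560·139 = 0 → R_y = 182240/785 = 232.153 ≈ 232.2 N.
ΣF_y = 0: L_y + 232.153 − 290 − 560 = 0 → L_y = 617.8 N.
ΣF_x = 0: no horizontal applied forces, so L_x = 0.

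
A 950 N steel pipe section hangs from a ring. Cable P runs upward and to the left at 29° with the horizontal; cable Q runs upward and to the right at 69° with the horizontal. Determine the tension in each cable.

ΣF_x = 0: −T_P·cos29° + T_Q·cos69° = 0 → T_Q = 2.44056·T_P.
ΣF_y = 0: T_P·sin29° + T_Q·sin69° = 950.
Substitute: T_P·(0.48481 + 2.44056·0.93358) = 950 → T_P = 343.796 ≈ 343.8 N.
Then T_Q = 2.44056 × 343.796 = 839.1 N.

T_P = 343.8 N, T_Q = 839.1 N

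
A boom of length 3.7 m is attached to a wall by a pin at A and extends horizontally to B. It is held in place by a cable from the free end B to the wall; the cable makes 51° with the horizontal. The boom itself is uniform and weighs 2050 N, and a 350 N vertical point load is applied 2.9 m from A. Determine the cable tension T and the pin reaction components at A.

ΣM about A: T·sin51°·3.7 − 2050·1.85 − 350·2.9 = 0 → T = 4807.5/(3.7·0.777146) = 1671.92 ≈ 1672 N.
ΣF_x = 0: A_x − T·cos51° = 0 → A_x = 1671.92 × 0.62932 = 1052 N.
ΣF_y = 0: A_y + T·sin51° − 2050 − 350 = 0 → A_y = 2400 − 1671.92 × 0.777146 = 1101 N.

T = 1672 N, A_x = 1052 N, A_y = 1101 N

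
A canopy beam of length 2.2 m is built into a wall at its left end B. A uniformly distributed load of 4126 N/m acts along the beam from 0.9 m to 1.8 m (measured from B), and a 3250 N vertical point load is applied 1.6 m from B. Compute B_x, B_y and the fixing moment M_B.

B_x = 0, B_y = 6963 N, M_B = 10210 N·m

Resultant of the distributed load: 4126 × 0.9 = 3713.4 N at 1.35 m from B.
ΣF_x = 0: B_x = 0.
ΣF_y = 0: B_y − 4126·0.9 − 3250 = 0 → B_y = 6963 N.
ΣM about B: M_B − (4126·0.9)·1.35 − 3250·1.6 = 0 → M_B = 10210 N·m.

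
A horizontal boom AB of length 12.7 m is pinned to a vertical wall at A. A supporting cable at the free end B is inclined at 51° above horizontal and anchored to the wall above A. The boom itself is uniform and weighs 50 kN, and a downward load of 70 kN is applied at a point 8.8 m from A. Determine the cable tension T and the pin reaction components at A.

T = 94.58 kN, A_x = 59.52 kN, A_y = 46.50 kN

ΣM about A: T·sin51°·12.7 − 50·6.35 − 70·8.8 = 0 → T = 933.5/(12.7·0.777146) = 94.5819 ≈ 94.58 kN.
ΣF_x = 0: A_x − T·cos51° = 0 → A_x = 94.5819 × 0.62932 = 59.52 kN.
ΣF_y = 0: A_y + T·sin51° − 50 − 70 = 0 → A_y = 120 − 94.5819 × 0.777146 = 46.50 kN.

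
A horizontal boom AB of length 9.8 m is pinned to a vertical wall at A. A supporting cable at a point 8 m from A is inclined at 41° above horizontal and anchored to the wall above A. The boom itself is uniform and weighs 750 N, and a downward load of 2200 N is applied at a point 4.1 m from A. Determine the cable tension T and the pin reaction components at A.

T = 2419 N, A_x = 1825 N, A_y = 1363 N

ΣM about A: T·sin41°·8 − 750·4.9 − 2200·4.1 = 0 → T = 12695/(8·0.656059) = 2418.8 ≈ 2419 N.
ΣF_x = 0: A_x − T·cos41° = 0 → A_x = 2418.8 × 0.75471 = 1825 N.
ΣF_y = 0: A_y + T·sin41° − 750 − 2200 = 0 → A_y = 2950 − 2418.8 × 0.656059 = 1363 N.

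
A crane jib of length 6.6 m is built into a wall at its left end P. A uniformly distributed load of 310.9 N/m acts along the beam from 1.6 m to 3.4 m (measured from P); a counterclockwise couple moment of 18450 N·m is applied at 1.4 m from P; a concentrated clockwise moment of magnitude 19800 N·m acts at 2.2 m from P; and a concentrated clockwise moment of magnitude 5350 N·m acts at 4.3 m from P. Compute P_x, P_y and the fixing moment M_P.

Resultant of the distributed load: 310.9 × 1.8 = 559.62 N at 2.5 m from P.
ΣF_x = 0: P_x = 0.
ΣF_y = 0: P_y − 310.9·1.8 = 0 → P_y = 559.6 N.
ΣM about P: M_P − (310.9·1.8)·2.5 + 18450 − 19800 − 5350 = 0 → M_P = 8099 N·m.

P_x = 0, P_y = 559.6 N, M_P = 8099 N·m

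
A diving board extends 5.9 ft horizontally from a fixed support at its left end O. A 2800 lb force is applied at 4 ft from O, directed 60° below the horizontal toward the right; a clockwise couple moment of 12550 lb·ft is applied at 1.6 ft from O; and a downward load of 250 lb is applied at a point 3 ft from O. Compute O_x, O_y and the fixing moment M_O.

ΣF_x = 0: O_x + 2800·cos60° = 0 → O_x = -1400 lb.
ΣF_y = 0: O_y − 2800·sin60° − 250 = 0 → O_y = 2675 lb.
ΣM about O: M_O − 2800·sin60°·4 − 12550 − 250·3 = 0 → M_O = 23000 lb·ft.

O_x = -1400 lb, O_y = 2675 lb, M_O = 23000 lb·ft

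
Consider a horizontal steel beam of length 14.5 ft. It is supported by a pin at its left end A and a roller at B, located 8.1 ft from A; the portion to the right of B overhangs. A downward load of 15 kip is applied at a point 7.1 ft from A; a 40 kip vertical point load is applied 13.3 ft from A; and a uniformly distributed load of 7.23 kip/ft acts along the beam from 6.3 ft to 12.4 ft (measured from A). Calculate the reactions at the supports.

A_x = 0, A_y = -30.63 kip, B_y = 129.7 kip

Resultant of the distributed load: 7.23 × 6.1 = 44.103 kip at 9.35 ft from A.
Taking moments about A: B_y·8.1 − 15·7.1 − 40·13.3 − (7.23·6.1)·9.35 = 0 → B_y = 1050.86305/8.1 = 129.736 ≈ 129.7 kip.
ΣF_y = 0: A_y + 129.736 − 15 − 40 − 7.23·6.1 = 0 → A_y = -30.63 kip.
ΣF_x = 0: no horizontal applied forces, so A_x = 0.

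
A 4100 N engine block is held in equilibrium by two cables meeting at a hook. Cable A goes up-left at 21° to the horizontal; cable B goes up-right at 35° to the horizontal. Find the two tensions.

ΣF_x = 0: −T_A·cos21° + T_B·cos35° = 0 → T_B = 1.13969·T_A.
ΣF_y = 0: T_A·sin21° + T_B·sin35° = 4100.
Substitute: T_A·(0.358368 + 1.13969·0.573576) = 4100 → T_A = 4051.12 ≈ 4051 N.
Then T_B = 1.13969 × 4051.12 = 4617 N.

T_A = 4051 N, T_B = 4617 N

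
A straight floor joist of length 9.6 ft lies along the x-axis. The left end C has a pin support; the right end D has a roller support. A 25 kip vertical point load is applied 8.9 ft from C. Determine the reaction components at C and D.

Moments about C: D_y·9.6 − 25·8.9 = 0 → D_y = 222.5/9.6 = 23.1771 ≈ 23.18 kip.
ΣF_y = 0: C_y + 23.1771 − 25 = 0 → C_y = 1.823 kip.
ΣF_x = 0: no horizontal applied forces, so C_x = 0.

C_x = 0, C_y = 1.823 kip, D_y = 23.18 kip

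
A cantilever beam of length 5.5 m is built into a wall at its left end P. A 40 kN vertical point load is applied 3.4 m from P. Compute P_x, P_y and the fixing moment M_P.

P_x = 0, P_y = 40.00 kN, M_P = 136.0 kN·m

ΣF_x = 0: P_x = 0.
ΣF_y = 0: P_y − 40 = 0 → P_y = 40.00 kN.
ΣM about P: M_P − 40·3.4 = 0 → M_P = 136.0 kN·m.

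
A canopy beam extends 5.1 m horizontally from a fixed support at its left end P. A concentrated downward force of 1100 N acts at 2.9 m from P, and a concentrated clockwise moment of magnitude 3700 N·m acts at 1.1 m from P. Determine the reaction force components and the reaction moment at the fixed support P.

ΣF_x = 0: P_x = 0.
ΣF_y = 0: P_y − 1100 = 0 → P_y = 1100 N.
ΣM about P: M_P − 1100·2.9 − 3700 = 0 → M_P = 6890 N·m.

P_x = 0, P_y = 1100 N, M_P = 6890 N·m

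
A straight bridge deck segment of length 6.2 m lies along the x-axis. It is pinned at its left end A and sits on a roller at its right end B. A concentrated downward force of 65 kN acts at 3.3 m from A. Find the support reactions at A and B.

Moments about A: B_y·6.2 − 65·3.3 = 0 → B_y = 214.5/6.2 = 34.5968 ≈ 34.60 kN.
ΣF_y = 0: A_y + 34.5968 − 65 = 0 → A_y = 30.40 kN.
ΣF_x = 0: no horizontal applied forces, so A_x = 0.

A_x = 0, A_y = 30.40 kN, B_y = 34.60 kN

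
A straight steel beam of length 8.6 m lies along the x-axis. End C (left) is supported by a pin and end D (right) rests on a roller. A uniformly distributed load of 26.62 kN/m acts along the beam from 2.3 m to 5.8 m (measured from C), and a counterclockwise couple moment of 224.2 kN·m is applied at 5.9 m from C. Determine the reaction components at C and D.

C_x = 0, C_y = 75.36 kN, D_y = 17.81 kN

Resultant of the distributed load: 26.62 × 3.5 = 93.17 kN at 4.05 m from C.
ΣM about C: D_y·8.6 − (26.62·3.5)·4.05 + 224.2 = 0 → D_y = 153.1385/8.6 = 17.8068 ≈ 17.81 kN.
ΣF_y = 0: C_y + 17.8068 − 26.62·3.5 = 0 → C_y = 75.36 kN.
ΣF_x = 0: no horizontal applied forces, so C_x = 0.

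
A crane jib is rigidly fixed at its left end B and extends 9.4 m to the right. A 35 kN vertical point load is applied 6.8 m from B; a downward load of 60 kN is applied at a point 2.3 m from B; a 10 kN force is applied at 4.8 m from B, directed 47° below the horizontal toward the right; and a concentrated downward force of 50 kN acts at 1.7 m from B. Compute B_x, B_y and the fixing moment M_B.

ΣF_x = 0: B_x + 10·cos47° = 0 → B_x = -6.820 kN.
ΣF_y = 0: B_y − 35 − 60 − 10·sin47° − 50 = 0 → B_y = 152.3 kN.
ΣM about B: M_B − 35·6.8 − 60·2.3 − 10·sin47°·4.8 − 50·1.7 = 0 → M_B = 496.1 kN·m.

B_x = -6.820 kN, B_y = 152.3 kN, M_B = 496.1 kN·m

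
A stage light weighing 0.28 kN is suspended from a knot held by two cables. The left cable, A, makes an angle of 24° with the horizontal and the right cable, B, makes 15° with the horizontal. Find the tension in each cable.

T_A = 0.4298 kN, T_B = 0.4065 kN

ΣF_x = 0: −T_A·cos24° + T_B·cos15° = 0 → T_B = 0.945772·T_A.
ΣF_y = 0: T_A·sin24° + T_B·sin15° = 0.28.
Substitute: T_A·(0.406737 + 0.945772·0.258819) = 0.28 → T_A = 0.429764 ≈ 0.4298 kN.
Then T_B = 0.945772 × 0.429764 = 0.4065 kN.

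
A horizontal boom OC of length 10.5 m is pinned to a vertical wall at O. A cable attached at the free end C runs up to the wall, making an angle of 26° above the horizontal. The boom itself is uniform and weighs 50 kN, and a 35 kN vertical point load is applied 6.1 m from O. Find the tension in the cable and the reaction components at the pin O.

ΣM about O: T·sin26°·10.5 − 50·5.25 − 35·6.1 = 0 → T = 476/(10.5·0.438371) = 103.413 ≈ 103.4 kN.
ΣF_x = 0: O_x − T·cos26° = 0 → O_x = 103.413 × 0.898794 = 92.95 kN.
ΣF_y = 0: O_y + T·sin26° − 50 − 35 = 0 → O_y = 85 − 103.413 × 0.438371 = 39.67 kN.

T = 103.4 kN, O_x = 92.95 kN, O_y = 39.67 kN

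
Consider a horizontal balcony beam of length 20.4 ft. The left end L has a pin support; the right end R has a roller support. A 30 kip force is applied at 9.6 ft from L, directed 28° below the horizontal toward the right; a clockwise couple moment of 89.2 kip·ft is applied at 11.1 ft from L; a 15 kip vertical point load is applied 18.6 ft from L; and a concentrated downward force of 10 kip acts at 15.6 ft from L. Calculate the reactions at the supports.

L_x = -26.49 kip, L_y = 6.760 kip, R_y = 32.32 kip

ΣM about L: R_y·20.4 − 30·sin28°·9.6 − 89.2 − 15·18.6 − 10·15.6 = 0 → R_y = 659.408/20.4 = 32.3239 ≈ 32.32 kip.
ΣF_y = 0: L_y + 32.3239 − 30·sin28° − 15 − 10 = 0 → L_y = 6.760 kip.
ΣF_x = 0: L_x + 30·cos28° = 0 → L_x = -26.49 kip.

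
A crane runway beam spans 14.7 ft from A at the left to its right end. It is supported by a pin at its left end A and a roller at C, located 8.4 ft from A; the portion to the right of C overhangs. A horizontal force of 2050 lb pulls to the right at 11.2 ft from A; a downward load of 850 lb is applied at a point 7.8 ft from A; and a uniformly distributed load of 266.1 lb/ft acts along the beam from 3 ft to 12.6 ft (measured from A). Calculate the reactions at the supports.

Resultant of the distributed load: 266.1 × 9.6 = 2554.56 lb at 7.8 ft from A.
Taking moments about A: C_y·8.4 − 850·7.8 − (266.1·9.6)·7.8 = 0 → C_y = 26555.568/8.4 = 3161.38 ≈ 3161 lb.
ΣF_y = 0: A_y + 3161.38 − 850 − 266.1·9.6 = 0 → A_y = 243.2 lb.
ΣF_x = 0: A_x + 2050 = 0 → A_x = -2050 lb.

A_x = -2050 lb, A_y = 243.2 lb, C_y = 3161 lb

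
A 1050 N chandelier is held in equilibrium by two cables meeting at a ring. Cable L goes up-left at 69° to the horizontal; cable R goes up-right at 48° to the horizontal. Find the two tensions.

T_L = 788.5 N, T_R = 422.3 N

ΣF_x = 0: −T_L·cos69° + T_R·cos48° = 0 → T_R = 0.535572·T_L.
ΣF_y = 0: T_L·sin69° + T_R·sin48° = 1050.
Substitute: T_L·(0.93358 + 0.535572·0.743145) = 1050 → T_L = 788.532 ≈ 788.5 N.
Then T_R = 0.535572 × 788.532 = 422.3 N.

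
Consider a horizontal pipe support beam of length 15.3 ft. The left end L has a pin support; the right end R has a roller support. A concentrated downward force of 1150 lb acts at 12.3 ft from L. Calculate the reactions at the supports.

L_x = 0, L_y = 225.5 lb, R_y = 924.5 lb

ΣM about L: R_y·15.3 − 1150·12.3 = 0 → R_y = 14145/15.3 = 924.51 ≈ 924.5 lb.
ΣF_y = 0: L_y + 924.51 − 1150 = 0 → L_y = 225.5 lb.
ΣF_x = 0: no horizontal applied forces, so L_x = 0.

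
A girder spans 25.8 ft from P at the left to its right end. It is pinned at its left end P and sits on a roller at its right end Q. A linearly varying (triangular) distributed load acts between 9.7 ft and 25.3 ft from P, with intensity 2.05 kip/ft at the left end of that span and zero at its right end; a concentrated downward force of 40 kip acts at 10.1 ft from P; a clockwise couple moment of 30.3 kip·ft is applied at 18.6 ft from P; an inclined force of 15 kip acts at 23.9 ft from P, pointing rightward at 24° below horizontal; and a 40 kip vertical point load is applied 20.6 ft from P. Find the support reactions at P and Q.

Resultant of the triangular load: ½ × 2.05 × 15.6 = 15.99 kip, acting at 14.9 ft from P (one-third of the span from the peak).
Moments about P: Q_y·25.8 − (½·2.05·15.6)·14.9 − 40·10.1 − 30.3 − 15·sin24°·23.9 − 40·20.6 = 0 → Q_y = 1642.37/25.8 = 63.6578 ≈ 63.66 kip.
ΣF_y = 0: P_y + 63.6578 − ½·2.05·15.6 − 40 − 15·sin24° − 40 = 0 → P_y = 38.43 kip.
ΣF_x = 0: P_x + 15·cos24° = 0 → P_x = -13.70 kip.

P_x = -13.70 kip, P_y = 38.43 kip, Q_y = 63.66 kip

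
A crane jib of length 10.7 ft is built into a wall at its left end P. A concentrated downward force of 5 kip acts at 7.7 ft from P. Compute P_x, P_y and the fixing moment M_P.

P_x = 0, P_y = 5.000 kip, M_P = 38.50 kip·ft

ΣF_x = 0: P_x = 0.
ΣF_y = 0: P_y − 5 = 0 → P_y = 5.000 kip.
ΣM about P: M_P − 5·7.7 = 0 → M_P = 38.50 kip·ft.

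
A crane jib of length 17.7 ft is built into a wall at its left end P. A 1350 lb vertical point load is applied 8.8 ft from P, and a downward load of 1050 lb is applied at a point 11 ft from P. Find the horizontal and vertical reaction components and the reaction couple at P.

ΣF_x = 0: P_x = 0.
ΣF_y = 0: P_y − 1350 − 1050 = 0 → P_y = 2400 lb.
ΣM about P: M_P − 1350·8.8 − 1050·11 = 0 → M_P = 23430 lb·ft.

P_x = 0, P_y = 2400 lb, M_P = 23430 lb·ft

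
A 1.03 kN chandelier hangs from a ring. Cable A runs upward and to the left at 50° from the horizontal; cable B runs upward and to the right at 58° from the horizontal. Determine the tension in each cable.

T_A = 0.5739 kN, T_B = 0.6961 kN

ΣF_x = 0: −T_A·cos50° + T_B·cos58° = 0 → T_B = 1.21299·T_A.
ΣF_y = 0: T_A·sin50° + T_B·sin58° = 1.03.
Substitute: T_A·(0.766044 + 1.21299·0.848048) = 1.03 → T_A = 0.573906 ≈ 0.5739 kN.
Then T_B = 1.21299 × 0.573906 = 0.6961 kN.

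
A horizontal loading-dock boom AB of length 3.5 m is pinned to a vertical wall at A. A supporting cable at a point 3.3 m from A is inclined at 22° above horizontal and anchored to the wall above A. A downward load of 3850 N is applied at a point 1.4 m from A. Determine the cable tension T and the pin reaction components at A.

ΣM about A: T·sin22°·3.3 − 3850·1.4 = 0 → T = 5390/(3.3·0.374607) = 4360.12 ≈ 4360 N.
ΣF_x = 0: A_x − T·cos22° = 0 → A_x = 4360.12 × 0.927184 = 4043 N.
ΣF_y = 0: A_y + T·sin22° − 3850 = 0 → A_y = 3850 − 4360.12 × 0.374607 = 2217 N.

T = 4360 N, A_x = 4043 N, A_y = 2217 N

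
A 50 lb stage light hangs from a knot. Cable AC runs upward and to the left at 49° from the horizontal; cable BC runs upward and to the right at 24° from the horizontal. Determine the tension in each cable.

ΣF_x = 0: −T_AC·cos49° + T_BC·cos24° = 0 → T_BC = 0.718146·T_AC.
ΣF_y = 0: T_AC·sin49° + T_BC·sin24° = 50.
Substitute: T_AC·(0.75471 + 0.718146·0.406737) = 50 → T_AC = 47.7643 ≈ 47.76 lb.
Then T_BC = 0.718146 × 47.7643 = 34.30 lb.

T_AC = 47.76 lb, T_BC = 34.30 lb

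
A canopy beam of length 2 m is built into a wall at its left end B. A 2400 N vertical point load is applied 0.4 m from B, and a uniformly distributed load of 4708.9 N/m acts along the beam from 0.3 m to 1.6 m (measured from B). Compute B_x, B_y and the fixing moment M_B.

B_x = 0, B_y = 8522 N, M_B = 6775 N·m

Resultant of the distributed load: 4708.9 × 1.3 = 6121.57 N at 0.95 m from B.
ΣF_x = 0: B_x = 0.
ΣF_y = 0: B_y − 2400 − 4708.9·1.3 = 0 → B_y = 8522 N.
ΣM about B: M_B − 2400·0.4 − (4708.9·1.3)·0.95 = 0 → M_B = 6775 N·m.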